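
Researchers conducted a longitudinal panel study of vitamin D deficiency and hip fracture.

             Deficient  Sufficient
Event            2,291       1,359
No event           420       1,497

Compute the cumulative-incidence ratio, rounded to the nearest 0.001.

Reading the table with exposure as columns: a = 2291 (Deficient, case), b = 420 (Deficient, non-case), c = 1359 (Sufficient, case), d = 1497.
Risk in exposed = 2291/2711 = 0.84508; risk in unexposed = 1359/2856 = 0.47584.
RR = 0.84508 / 0.47584 = 1.77596
The risk among the exposed is 1.78 times that among the unexposed.

1.776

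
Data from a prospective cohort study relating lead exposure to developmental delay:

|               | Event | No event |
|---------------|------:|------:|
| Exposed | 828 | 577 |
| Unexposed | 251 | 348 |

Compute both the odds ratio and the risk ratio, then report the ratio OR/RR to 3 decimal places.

1.415

Cells: a = 828, b = 577, c = 251, d = 348.
OR = (828·348)/(577·251) = 288144/144827 = 1.98957
Risk in exposed = 828/1405 = 0.58932; risk in unexposed = 251/599 = 0.41903; RR = 1.40639
OR/RR = 1.98957 / 1.40639 = 1.41466
The outcome is not rare, so the OR lies further from 1 than the RR.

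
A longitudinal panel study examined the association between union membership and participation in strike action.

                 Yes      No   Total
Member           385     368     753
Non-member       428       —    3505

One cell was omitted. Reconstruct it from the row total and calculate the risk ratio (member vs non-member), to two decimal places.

The missing cell is in the unexposed row: 3505 − 428 = 3077.
So a = 385, b = 368, c = 428, d = 3077.
RR = [a/(a+b)] / [c/(c+d)] = (385/753) / (428/3505) = 0.51129/0.12211 = 4.18707

4.19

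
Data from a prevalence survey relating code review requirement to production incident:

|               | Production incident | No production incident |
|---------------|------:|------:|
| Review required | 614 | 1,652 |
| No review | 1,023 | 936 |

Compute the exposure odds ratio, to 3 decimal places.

Cells: a = 614, b = 1652, c = 1023, d = 936.
OR = (a·d)/(b·c) = (614 × 936) / (1652 × 1023) = 574704 / 1689996 = 0.34006
Exposure is associated with lower odds of production incident (OR = 0.34 < 1).

0.340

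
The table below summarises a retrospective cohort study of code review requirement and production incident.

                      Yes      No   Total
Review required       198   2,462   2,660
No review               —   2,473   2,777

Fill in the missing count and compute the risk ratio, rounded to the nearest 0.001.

0.680

The missing cell is in the unexposed row: 2777 − 2473 = 304.
So a = 198, b = 2462, c = 304, d = 2473.
RR = [a/(a+b)] / [c/(c+d)] = (198/2660) / (304/2777) = 0.07444/0.10947 = 0.67996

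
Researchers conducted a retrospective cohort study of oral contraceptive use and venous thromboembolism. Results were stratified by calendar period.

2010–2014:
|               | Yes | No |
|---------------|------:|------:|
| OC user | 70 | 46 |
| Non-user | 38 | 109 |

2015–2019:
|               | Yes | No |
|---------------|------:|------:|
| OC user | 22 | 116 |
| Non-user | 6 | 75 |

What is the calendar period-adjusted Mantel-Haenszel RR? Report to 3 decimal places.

2.301

RR_MH = Σ(aᵢ·n₀ᵢ/nᵢ) / Σ(cᵢ·n₁ᵢ/nᵢ), with n₁ᵢ = aᵢ+bᵢ (exposed), n₀ᵢ = cᵢ+dᵢ (unexposed), nᵢ = n₁ᵢ+n₀ᵢ.
Stratum 1 (2010–2014): n₁ = 116, n₀ = 147, n = 263; a·n₀/n = 70·147/263 = 39.1255; c·n₁/n = 38·116/263 = 16.7605
Stratum 2 (2015–2019): n₁ = 138, n₀ = 81, n = 219; a·n₀/n = 22·81/219 = 8.1370; c·n₁/n = 6·138/219 = 3.7808
RR_MH = (39.1255 + 8.1370) / (16.7605 + 3.7808) = 47.2625 / 20.5413 = 2.30085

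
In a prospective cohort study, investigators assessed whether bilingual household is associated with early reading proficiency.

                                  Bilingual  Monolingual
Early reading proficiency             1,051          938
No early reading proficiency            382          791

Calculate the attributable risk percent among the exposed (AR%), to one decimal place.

26.0

Reading the table with exposure as columns: a = 1051 (Bilingual, case), b = 382 (Bilingual, non-case), c = 938 (Monolingual, case), d = 791.
Risk in exposed = 1051/1433 = 0.73343; risk in unexposed = 938/1729 = 0.54251.
RR = 0.73343/0.54251 = 1.35191
AR% = (RR − 1)/RR × 100 = (1.35191 − 1)/1.35191 × 100 = 26.0307%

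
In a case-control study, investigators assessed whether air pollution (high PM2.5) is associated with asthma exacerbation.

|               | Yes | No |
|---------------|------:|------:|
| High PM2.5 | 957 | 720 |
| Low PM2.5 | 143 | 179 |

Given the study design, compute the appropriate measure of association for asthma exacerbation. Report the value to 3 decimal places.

Cells: a = 957, b = 720, c = 143, d = 179.
This is a case-control study: participants were sampled on outcome status, so risks in the source population cannot be estimated directly — relative risk is not valid here. The odds ratio is the appropriate measure.
OR = (a·d)/(b·c) = (957 × 179) / (720 × 143) = 171303 / 102960 = 1.66378

1.664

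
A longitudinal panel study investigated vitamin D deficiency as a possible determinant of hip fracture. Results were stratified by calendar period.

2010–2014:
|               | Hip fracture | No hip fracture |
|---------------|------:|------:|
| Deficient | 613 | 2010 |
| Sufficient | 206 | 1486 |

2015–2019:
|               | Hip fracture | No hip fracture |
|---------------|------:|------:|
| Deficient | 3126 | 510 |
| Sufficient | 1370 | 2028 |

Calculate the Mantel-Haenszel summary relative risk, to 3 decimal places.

2.100

RR_MH = Σ(aᵢ·n₀ᵢ/nᵢ) / Σ(cᵢ·n₁ᵢ/nᵢ), with n₁ᵢ = aᵢ+bᵢ (exposed), n₀ᵢ = cᵢ+dᵢ (unexposed), nᵢ = n₁ᵢ+n₀ᵢ.
Stratum 1 (2010–2014): n₁ = 2623, n₀ = 1692, n = 4315; a·n₀/n = 613·1692/4315 = 240.3699; c·n₁/n = 206·2623/4315 = 125.2232
Stratum 2 (2015–2019): n₁ = 3636, n₀ = 3398, n = 7034; a·n₀/n = 3126·3398/7034 = 1510.1149; c·n₁/n = 1370·3636/7034 = 708.1774
RR_MH = (240.3699 + 1510.1149) / (125.2232 + 708.1774) = 1750.4847 / 833.4006 = 2.10041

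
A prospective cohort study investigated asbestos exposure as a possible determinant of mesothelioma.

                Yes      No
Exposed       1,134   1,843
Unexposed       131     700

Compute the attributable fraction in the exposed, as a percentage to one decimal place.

Cells: a = 1134, b = 1843, c = 131, d = 700.
Risk in exposed = 1134/2977 = 0.38092; risk in unexposed = 131/831 = 0.15764.
RR = 0.38092/0.15764 = 2.41637
AR% = (RR − 1)/RR × 100 = (2.41637 − 1)/2.41637 × 100 = 58.6157%

58.6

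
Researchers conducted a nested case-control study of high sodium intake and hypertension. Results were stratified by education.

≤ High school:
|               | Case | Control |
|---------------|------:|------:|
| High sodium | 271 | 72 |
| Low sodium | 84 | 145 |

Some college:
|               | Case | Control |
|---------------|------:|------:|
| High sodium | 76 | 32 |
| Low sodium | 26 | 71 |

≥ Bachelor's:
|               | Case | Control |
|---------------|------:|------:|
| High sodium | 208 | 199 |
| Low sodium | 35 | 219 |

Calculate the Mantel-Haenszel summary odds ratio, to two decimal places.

6.51

OR_MH = Σ(aᵢdᵢ/nᵢ) / Σ(bᵢcᵢ/nᵢ), where nᵢ is the stratum total.
Stratum 1 (≤ High school): n = 572; a·d/n = 271·145/572 = 68.6976; b·c/n = 72·84/572 = 10.5734
Stratum 2 (Some college): n = 205; a·d/n = 76·71/205 = 26.3220; b·c/n = 32·26/205 = 4.0585
Stratum 3 (≥ Bachelor's): n = 661; a·d/n = 208·219/661 = 68.9138; b·c/n = 199·35/661 = 10.5371
OR_MH = (68.6976 + 26.3220 + 68.9138) / (10.5734 + 4.0585 + 10.5371) = 163.9333 / 25.1690 = 6.51329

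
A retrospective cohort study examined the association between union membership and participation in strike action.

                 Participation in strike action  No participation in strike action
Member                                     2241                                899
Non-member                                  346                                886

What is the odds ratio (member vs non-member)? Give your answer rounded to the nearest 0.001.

Cells: a = 2241, b = 899, c = 346, d = 886.
OR = (a·d)/(b·c) = (2241 × 886) / (899 × 346) = 1985526 / 311054 = 6.38322
The odds of participation in strike action are about 6.38 times as high in the member group.

6.383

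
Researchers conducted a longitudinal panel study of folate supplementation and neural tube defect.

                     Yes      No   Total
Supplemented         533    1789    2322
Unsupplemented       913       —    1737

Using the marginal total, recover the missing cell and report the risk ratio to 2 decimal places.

0.44

The missing cell is in the unexposed row: 1737 − 913 = 824.
So a = 533, b = 1789, c = 913, d = 824.
RR = [a/(a+b)] / [c/(c+d)] = (533/2322) / (913/1737) = 0.22954/0.52562 = 0.43671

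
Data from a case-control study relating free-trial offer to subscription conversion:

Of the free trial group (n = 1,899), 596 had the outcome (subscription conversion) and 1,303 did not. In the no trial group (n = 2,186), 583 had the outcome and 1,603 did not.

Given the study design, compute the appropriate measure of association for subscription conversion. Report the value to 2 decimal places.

From the description: a = 596, b = 1303, c = 583, d = 1603.
This is a case-control study: participants were sampled on outcome status, so risks in the source population cannot be estimated directly — relative risk is not valid here. The odds ratio is the appropriate measure.
OR = (a·d)/(b·c) = (596 × 1603) / (1303 × 583) = 955388 / 759649 = 1.25767

1.26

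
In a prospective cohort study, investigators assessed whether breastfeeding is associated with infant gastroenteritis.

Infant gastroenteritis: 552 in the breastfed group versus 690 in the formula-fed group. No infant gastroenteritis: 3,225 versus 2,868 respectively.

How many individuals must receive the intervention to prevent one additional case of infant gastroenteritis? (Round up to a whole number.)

21

Risk in treated group = 552/3777 = 0.14615; risk in control = 690/3558 = 0.19393.
Absolute risk reduction = 0.19393 − 0.14615 = 0.04778
NNT = 1 / ARR = 1 / 0.04778 = 20.929 → round up → 21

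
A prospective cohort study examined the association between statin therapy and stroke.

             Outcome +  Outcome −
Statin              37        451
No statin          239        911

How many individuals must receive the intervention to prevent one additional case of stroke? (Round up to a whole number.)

8

Risk in treated group = 37/488 = 0.07582; risk in control = 239/1150 = 0.20783.
Absolute risk reduction = 0.20783 − 0.07582 = 0.13201
NNT = 1 / ARR = 1 / 0.13201 = 7.575 → round up → 8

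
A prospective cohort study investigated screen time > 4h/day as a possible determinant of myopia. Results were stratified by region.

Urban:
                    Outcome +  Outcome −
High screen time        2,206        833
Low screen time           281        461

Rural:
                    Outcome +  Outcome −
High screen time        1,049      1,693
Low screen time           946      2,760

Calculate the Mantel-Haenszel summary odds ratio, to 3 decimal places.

OR_MH = Σ(aᵢdᵢ/nᵢ) / Σ(bᵢcᵢ/nᵢ), where nᵢ is the stratum total.
Stratum 1 (Urban): n = 3781; a·d/n = 2206·461/3781 = 268.9675; b·c/n = 833·281/3781 = 61.9077
Stratum 2 (Rural): n = 6448; a·d/n = 1049·2760/6448 = 449.0136; b·c/n = 1693·946/6448 = 248.3837
OR_MH = (268.9675 + 449.0136) / (61.9077 + 248.3837) = 717.9811 / 310.2914 = 2.31389

2.314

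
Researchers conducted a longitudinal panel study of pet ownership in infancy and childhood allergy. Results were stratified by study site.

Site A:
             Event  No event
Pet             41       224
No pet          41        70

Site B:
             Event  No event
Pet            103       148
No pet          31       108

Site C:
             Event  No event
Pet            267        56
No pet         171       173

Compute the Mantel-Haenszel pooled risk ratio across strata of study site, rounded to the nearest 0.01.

1.42

RR_MH = Σ(aᵢ·n₀ᵢ/nᵢ) / Σ(cᵢ·n₁ᵢ/nᵢ), with n₁ᵢ = aᵢ+bᵢ (exposed), n₀ᵢ = cᵢ+dᵢ (unexposed), nᵢ = n₁ᵢ+n₀ᵢ.
Stratum 1 (Site A): n₁ = 265, n₀ = 111, n = 376; a·n₀/n = 41·111/376 = 12.1037; c·n₁/n = 41·265/376 = 28.8963
Stratum 2 (Site B): n₁ = 251, n₀ = 139, n = 390; a·n₀/n = 103·139/390 = 36.7103; c·n₁/n = 31·251/390 = 19.9513
Stratum 3 (Site C): n₁ = 323, n₀ = 344, n = 667; a·n₀/n = 267·344/667 = 137.7031; c·n₁/n = 171·323/667 = 82.8081
RR_MH = (12.1037 + 36.7103 + 137.7031) / (28.8963 + 19.9513 + 82.8081) = 186.5171 / 131.6557 = 1.41670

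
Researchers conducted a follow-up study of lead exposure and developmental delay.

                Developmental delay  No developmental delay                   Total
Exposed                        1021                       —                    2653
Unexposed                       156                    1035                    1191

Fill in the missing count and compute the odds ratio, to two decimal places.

4.15

The missing cell is in the exposed row: 2653 − 1021 = 1632.
So a = 1021, b = 1632, c = 156, d = 1035.
OR = (a·d)/(b·c) = (1021 × 1035) / (1632 × 156) = 1056735 / 254592 = 4.15070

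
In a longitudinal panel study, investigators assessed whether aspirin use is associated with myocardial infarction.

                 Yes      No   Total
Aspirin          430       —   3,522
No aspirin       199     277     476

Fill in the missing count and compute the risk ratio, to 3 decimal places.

The missing cell is in the exposed row: 3522 − 430 = 3092.
So a = 430, b = 3092, c = 199, d = 277.
RR = [a/(a+b)] / [c/(c+d)] = (430/3522) / (199/476) = 0.12209/0.41807 = 0.29203

0.292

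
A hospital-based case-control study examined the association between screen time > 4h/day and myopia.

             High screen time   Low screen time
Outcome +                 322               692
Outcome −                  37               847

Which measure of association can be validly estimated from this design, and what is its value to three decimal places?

10.652

Reading the table with exposure as columns: a = 322 (High screen time, case), b = 37 (High screen time, non-case), c = 692 (Low screen time, case), d = 847.
This is a hospital-based case-control study: participants were sampled on outcome status, so risks in the source population cannot be estimated directly — relative risk is not valid here. The odds ratio is the appropriate measure.
OR = (a·d)/(b·c) = (322 × 847) / (37 × 692) = 272734 / 25604 = 10.65201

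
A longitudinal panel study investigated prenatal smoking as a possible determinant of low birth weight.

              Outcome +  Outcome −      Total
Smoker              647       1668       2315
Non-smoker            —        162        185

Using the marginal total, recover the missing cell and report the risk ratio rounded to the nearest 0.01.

2.25

The missing cell is in the unexposed row: 185 − 162 = 23.
So a = 647, b = 1668, c = 23, d = 162.
RR = [a/(a+b)] / [c/(c+d)] = (647/2315) / (23/185) = 0.27948/0.12432 = 2.24800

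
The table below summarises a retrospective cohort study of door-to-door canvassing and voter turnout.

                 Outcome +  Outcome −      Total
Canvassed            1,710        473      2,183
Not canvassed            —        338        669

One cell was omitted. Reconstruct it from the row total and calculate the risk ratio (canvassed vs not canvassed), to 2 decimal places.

1.58

The missing cell is in the unexposed row: 669 − 338 = 331.
So a = 1710, b = 473, c = 331, d = 338.
RR = [a/(a+b)] / [c/(c+d)] = (1710/2183) / (331/669) = 0.78333/0.49477 = 1.58322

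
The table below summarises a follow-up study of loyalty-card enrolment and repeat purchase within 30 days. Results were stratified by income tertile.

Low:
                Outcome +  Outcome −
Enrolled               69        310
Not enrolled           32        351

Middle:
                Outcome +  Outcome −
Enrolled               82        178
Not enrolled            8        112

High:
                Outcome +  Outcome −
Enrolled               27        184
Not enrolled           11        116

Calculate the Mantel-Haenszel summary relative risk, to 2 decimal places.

2.50

RR_MH = Σ(aᵢ·n₀ᵢ/nᵢ) / Σ(cᵢ·n₁ᵢ/nᵢ), with n₁ᵢ = aᵢ+bᵢ (exposed), n₀ᵢ = cᵢ+dᵢ (unexposed), nᵢ = n₁ᵢ+n₀ᵢ.
Stratum 1 (Low): n₁ = 379, n₀ = 383, n = 762; a·n₀/n = 69·383/762 = 34.6811; c·n₁/n = 32·379/762 = 15.9160
Stratum 2 (Middle): n₁ = 260, n₀ = 120, n = 380; a·n₀/n = 82·120/380 = 25.8947; c·n₁/n = 8·260/380 = 5.4737
Stratum 3 (High): n₁ = 211, n₀ = 127, n = 338; a·n₀/n = 27·127/338 = 10.1450; c·n₁/n = 11·211/338 = 6.8669
RR_MH = (34.6811 + 25.8947 + 10.1450) / (15.9160 + 5.4737 + 6.8669) = 70.7208 / 28.2566 = 2.50281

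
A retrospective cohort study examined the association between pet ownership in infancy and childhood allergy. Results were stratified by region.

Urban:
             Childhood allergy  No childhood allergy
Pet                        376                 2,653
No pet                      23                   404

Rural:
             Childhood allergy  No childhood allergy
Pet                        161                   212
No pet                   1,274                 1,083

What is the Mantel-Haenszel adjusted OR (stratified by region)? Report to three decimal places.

0.925

OR_MH = Σ(aᵢdᵢ/nᵢ) / Σ(bᵢcᵢ/nᵢ), where nᵢ is the stratum total.
Stratum 1 (Urban): n = 3456; a·d/n = 376·404/3456 = 43.9537; b·c/n = 2653·23/3456 = 17.6560
Stratum 2 (Rural): n = 2730; a·d/n = 161·1083/2730 = 63.8692; b·c/n = 212·1274/2730 = 98.9333
OR_MH = (43.9537 + 63.8692) / (17.6560 + 98.9333) = 107.8229 / 116.5893 = 0.92481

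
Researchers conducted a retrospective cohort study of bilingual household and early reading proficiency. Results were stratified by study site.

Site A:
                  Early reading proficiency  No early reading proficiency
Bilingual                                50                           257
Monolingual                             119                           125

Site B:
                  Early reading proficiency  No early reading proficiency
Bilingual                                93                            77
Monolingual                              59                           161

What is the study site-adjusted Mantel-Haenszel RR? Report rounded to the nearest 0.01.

RR_MH = Σ(aᵢ·n₀ᵢ/nᵢ) / Σ(cᵢ·n₁ᵢ/nᵢ), with n₁ᵢ = aᵢ+bᵢ (exposed), n₀ᵢ = cᵢ+dᵢ (unexposed), nᵢ = n₁ᵢ+n₀ᵢ.
Stratum 1 (Site A): n₁ = 307, n₀ = 244, n = 551; a·n₀/n = 50·244/551 = 22.1416; c·n₁/n = 119·307/551 = 66.3031
Stratum 2 (Site B): n₁ = 170, n₀ = 220, n = 390; a·n₀/n = 93·220/390 = 52.4615; c·n₁/n = 59·170/390 = 25.7179
RR_MH = (22.1416 + 52.4615) / (66.3031 + 25.7179) = 74.6031 / 92.0210 = 0.81072

0.81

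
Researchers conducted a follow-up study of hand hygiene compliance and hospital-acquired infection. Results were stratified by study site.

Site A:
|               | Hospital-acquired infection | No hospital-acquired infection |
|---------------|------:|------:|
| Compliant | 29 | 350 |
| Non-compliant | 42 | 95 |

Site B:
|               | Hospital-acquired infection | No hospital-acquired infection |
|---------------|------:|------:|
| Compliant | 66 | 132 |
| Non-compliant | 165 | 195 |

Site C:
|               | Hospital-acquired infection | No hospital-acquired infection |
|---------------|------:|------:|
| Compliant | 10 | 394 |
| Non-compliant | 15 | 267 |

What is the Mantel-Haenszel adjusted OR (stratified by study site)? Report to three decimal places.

OR_MH = Σ(aᵢdᵢ/nᵢ) / Σ(bᵢcᵢ/nᵢ), where nᵢ is the stratum total.
Stratum 1 (Site A): n = 516; a·d/n = 29·95/516 = 5.3391; b·c/n = 350·42/516 = 28.4884
Stratum 2 (Site B): n = 558; a·d/n = 66·195/558 = 23.0645; b·c/n = 132·165/558 = 39.0323
Stratum 3 (Site C): n = 686; a·d/n = 10·267/686 = 3.8921; b·c/n = 394·15/686 = 8.6152
OR_MH = (5.3391 + 23.0645 + 3.8921) / (28.4884 + 39.0323 + 8.6152) = 32.2958 / 76.1358 = 0.42419

0.424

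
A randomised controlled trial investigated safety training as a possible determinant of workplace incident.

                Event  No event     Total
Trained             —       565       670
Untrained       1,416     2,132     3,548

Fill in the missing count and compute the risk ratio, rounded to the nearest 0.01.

The missing cell is in the exposed row: 670 − 565 = 105.
So a = 105, b = 565, c = 1416, d = 2132.
RR = [a/(a+b)] / [c/(c+d)] = (105/670) / (1416/3548) = 0.15672/0.39910 = 0.39268

0.39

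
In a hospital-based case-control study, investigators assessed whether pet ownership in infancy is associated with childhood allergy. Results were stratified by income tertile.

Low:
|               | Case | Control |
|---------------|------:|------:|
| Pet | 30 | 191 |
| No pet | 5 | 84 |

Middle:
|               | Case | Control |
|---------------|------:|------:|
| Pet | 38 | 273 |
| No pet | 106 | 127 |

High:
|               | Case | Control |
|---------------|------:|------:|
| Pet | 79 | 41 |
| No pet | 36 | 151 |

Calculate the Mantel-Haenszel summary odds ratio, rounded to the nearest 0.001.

OR_MH = Σ(aᵢdᵢ/nᵢ) / Σ(bᵢcᵢ/nᵢ), where nᵢ is the stratum total.
Stratum 1 (Low): n = 310; a·d/n = 30·84/310 = 8.1290; b·c/n = 191·5/310 = 3.0806
Stratum 2 (Middle): n = 544; a·d/n = 38·127/544 = 8.8713; b·c/n = 273·106/544 = 53.1949
Stratum 3 (High): n = 307; a·d/n = 79·151/307 = 38.8567; b·c/n = 41·36/307 = 4.8078
OR_MH = (8.1290 + 8.8713 + 38.8567) / (3.0806 + 53.1949 + 4.8078) = 55.8570 / 61.0833 = 0.91444

0.914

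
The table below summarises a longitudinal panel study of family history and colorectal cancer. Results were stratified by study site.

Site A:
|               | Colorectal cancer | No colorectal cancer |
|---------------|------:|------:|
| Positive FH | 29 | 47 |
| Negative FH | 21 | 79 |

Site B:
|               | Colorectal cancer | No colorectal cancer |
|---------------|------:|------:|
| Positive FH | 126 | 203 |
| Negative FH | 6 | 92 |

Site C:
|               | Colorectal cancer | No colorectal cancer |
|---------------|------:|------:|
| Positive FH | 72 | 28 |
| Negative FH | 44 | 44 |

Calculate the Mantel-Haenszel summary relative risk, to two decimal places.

RR_MH = Σ(aᵢ·n₀ᵢ/nᵢ) / Σ(cᵢ·n₁ᵢ/nᵢ), with n₁ᵢ = aᵢ+bᵢ (exposed), n₀ᵢ = cᵢ+dᵢ (unexposed), nᵢ = n₁ᵢ+n₀ᵢ.
Stratum 1 (Site A): n₁ = 76, n₀ = 100, n = 176; a·n₀/n = 29·100/176 = 16.4773; c·n₁/n = 21·76/176 = 9.0682
Stratum 2 (Site B): n₁ = 329, n₀ = 98, n = 427; a·n₀/n = 126·98/427 = 28.9180; c·n₁/n = 6·329/427 = 4.6230
Stratum 3 (Site C): n₁ = 100, n₀ = 88, n = 188; a·n₀/n = 72·88/188 = 33.7021; c·n₁/n = 44·100/188 = 23.4043
RR_MH = (16.4773 + 28.9180 + 33.7021) / (9.0682 + 4.6230 + 23.4043) = 79.0974 / 37.0954 = 2.13227

2.13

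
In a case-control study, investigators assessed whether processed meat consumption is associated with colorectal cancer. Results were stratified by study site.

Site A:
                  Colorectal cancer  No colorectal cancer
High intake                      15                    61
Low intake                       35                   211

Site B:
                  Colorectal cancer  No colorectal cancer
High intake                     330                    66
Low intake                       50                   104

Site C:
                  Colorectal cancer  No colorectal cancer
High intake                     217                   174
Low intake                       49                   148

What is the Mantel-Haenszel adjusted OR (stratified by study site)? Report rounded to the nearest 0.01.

4.68

OR_MH = Σ(aᵢdᵢ/nᵢ) / Σ(bᵢcᵢ/nᵢ), where nᵢ is the stratum total.
Stratum 1 (Site A): n = 322; a·d/n = 15·211/322 = 9.8292; b·c/n = 61·35/322 = 6.6304
Stratum 2 (Site B): n = 550; a·d/n = 330·104/550 = 62.4000; b·c/n = 66·50/550 = 6.0000
Stratum 3 (Site C): n = 588; a·d/n = 217·148/588 = 54.6190; b·c/n = 174·49/588 = 14.5000
OR_MH = (9.8292 + 62.4000 + 54.6190) / (6.6304 + 6.0000 + 14.5000) = 126.8482 / 27.1304 = 4.67550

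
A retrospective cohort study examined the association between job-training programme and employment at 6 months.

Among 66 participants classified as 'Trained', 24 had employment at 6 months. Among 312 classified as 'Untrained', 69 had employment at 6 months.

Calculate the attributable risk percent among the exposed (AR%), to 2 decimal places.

39.18

From the description: a = 24, b = 42, c = 69, d = 243.
Risk in exposed = 24/66 = 0.36364; risk in unexposed = 69/312 = 0.22115.
RR = 0.36364/0.22115 = 1.64427
AR% = (RR − 1)/RR × 100 = (1.64427 − 1)/1.64427 × 100 = 39.1827%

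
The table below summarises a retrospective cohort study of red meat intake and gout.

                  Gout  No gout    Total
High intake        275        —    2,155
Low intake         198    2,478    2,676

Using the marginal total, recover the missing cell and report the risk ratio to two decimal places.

The missing cell is in the exposed row: 2155 − 275 = 1880.
So a = 275, b = 1880, c = 198, d = 2478.
RR = [a/(a+b)] / [c/(c+d)] = (275/2155) / (198/2676) = 0.12761/0.07399 = 1.72467

1.72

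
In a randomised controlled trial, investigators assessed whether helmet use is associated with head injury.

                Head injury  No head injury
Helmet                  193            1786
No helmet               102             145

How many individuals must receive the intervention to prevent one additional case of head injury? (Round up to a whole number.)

Risk in treated group = 193/1979 = 0.09752; risk in control = 102/247 = 0.41296.
Absolute risk reduction = 0.41296 − 0.09752 = 0.31543
NNT = 1 / ARR = 1 / 0.31543 = 3.170 → round up → 4

4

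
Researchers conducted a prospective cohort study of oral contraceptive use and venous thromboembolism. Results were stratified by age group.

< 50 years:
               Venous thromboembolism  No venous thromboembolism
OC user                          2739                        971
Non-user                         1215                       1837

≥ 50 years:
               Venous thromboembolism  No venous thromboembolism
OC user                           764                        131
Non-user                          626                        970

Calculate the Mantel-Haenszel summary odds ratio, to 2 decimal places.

5.02

OR_MH = Σ(aᵢdᵢ/nᵢ) / Σ(bᵢcᵢ/nᵢ), where nᵢ is the stratum total.
Stratum 1 (< 50 years): n = 6762; a·d/n = 2739·1837/6762 = 744.0909; b·c/n = 971·1215/6762 = 174.4698
Stratum 2 (≥ 50 years): n = 2491; a·d/n = 764·970/2491 = 297.5030; b·c/n = 131·626/2491 = 32.9209
OR_MH = (744.0909 + 297.5030) / (174.4698 + 32.9209) = 1041.5940 / 207.3907 = 5.02237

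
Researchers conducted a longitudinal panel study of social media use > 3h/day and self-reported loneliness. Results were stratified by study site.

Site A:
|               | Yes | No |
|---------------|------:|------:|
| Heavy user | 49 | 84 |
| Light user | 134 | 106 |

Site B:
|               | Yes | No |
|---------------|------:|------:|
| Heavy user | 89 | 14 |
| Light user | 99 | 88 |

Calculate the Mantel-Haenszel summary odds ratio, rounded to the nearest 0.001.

OR_MH = Σ(aᵢdᵢ/nᵢ) / Σ(bᵢcᵢ/nᵢ), where nᵢ is the stratum total.
Stratum 1 (Site A): n = 373; a·d/n = 49·106/373 = 13.9249; b·c/n = 84·134/373 = 30.1769
Stratum 2 (Site B): n = 290; a·d/n = 89·88/290 = 27.0069; b·c/n = 14·99/290 = 4.7793
OR_MH = (13.9249 + 27.0069) / (30.1769 + 4.7793) = 40.9318 / 34.9563 = 1.17094

1.171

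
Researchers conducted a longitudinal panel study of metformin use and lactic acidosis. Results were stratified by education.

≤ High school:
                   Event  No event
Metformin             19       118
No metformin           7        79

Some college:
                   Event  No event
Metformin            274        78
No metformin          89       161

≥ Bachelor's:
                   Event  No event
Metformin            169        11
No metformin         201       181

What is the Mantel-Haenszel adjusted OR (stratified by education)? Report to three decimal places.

7.013

OR_MH = Σ(aᵢdᵢ/nᵢ) / Σ(bᵢcᵢ/nᵢ), where nᵢ is the stratum total.
Stratum 1 (≤ High school): n = 223; a·d/n = 19·79/223 = 6.7309; b·c/n = 118·7/223 = 3.7040
Stratum 2 (Some college): n = 602; a·d/n = 274·161/602 = 73.2791; b·c/n = 78·89/602 = 11.5316
Stratum 3 (≥ Bachelor's): n = 562; a·d/n = 169·181/562 = 54.4288; b·c/n = 11·201/562 = 3.9342
OR_MH = (6.7309 + 73.2791 + 54.4288) / (3.7040 + 11.5316 + 3.9342) = 134.4388 / 19.1698 = 7.01307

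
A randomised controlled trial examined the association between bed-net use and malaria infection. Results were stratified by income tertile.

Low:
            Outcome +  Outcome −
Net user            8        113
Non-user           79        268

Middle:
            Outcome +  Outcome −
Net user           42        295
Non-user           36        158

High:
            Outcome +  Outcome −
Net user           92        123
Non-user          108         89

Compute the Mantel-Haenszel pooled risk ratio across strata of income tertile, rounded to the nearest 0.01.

RR_MH = Σ(aᵢ·n₀ᵢ/nᵢ) / Σ(cᵢ·n₁ᵢ/nᵢ), with n₁ᵢ = aᵢ+bᵢ (exposed), n₀ᵢ = cᵢ+dᵢ (unexposed), nᵢ = n₁ᵢ+n₀ᵢ.
Stratum 1 (Low): n₁ = 121, n₀ = 347, n = 468; a·n₀/n = 8·347/468 = 5.9316; c·n₁/n = 79·121/468 = 20.4252
Stratum 2 (Middle): n₁ = 337, n₀ = 194, n = 531; a·n₀/n = 42·194/531 = 15.3446; c·n₁/n = 36·337/531 = 22.8475
Stratum 3 (High): n₁ = 215, n₀ = 197, n = 412; a·n₀/n = 92·197/412 = 43.9903; c·n₁/n = 108·215/412 = 56.3592
RR_MH = (5.9316 + 15.3446 + 43.9903) / (20.4252 + 22.8475 + 56.3592) = 65.2665 / 99.6319 = 0.65508

0.66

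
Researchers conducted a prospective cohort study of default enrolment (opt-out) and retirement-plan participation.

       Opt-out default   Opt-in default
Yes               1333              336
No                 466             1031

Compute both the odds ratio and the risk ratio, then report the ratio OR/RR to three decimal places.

Reading the table with exposure as columns: a = 1333 (Opt-out default, case), b = 466 (Opt-out default, non-case), c = 336 (Opt-in default, case), d = 1031.
OR = (1333·1031)/(466·336) = 1374323/156576 = 8.77735
Risk in exposed = 1333/1799 = 0.74097; risk in unexposed = 336/1367 = 0.24579; RR = 3.01459
OR/RR = 8.77735 / 3.01459 = 2.91162
The outcome is not rare, so the OR lies further from 1 than the RR.

2.912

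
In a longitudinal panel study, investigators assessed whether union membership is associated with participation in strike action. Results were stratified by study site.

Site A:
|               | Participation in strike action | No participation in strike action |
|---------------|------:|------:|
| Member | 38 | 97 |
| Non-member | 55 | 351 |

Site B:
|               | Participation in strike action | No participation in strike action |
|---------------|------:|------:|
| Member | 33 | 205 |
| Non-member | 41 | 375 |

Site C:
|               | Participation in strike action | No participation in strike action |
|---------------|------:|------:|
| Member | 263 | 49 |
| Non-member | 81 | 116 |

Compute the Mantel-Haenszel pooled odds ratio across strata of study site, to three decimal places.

3.393

OR_MH = Σ(aᵢdᵢ/nᵢ) / Σ(bᵢcᵢ/nᵢ), where nᵢ is the stratum total.
Stratum 1 (Site A): n = 541; a·d/n = 38·351/541 = 24.6543; b·c/n = 97·55/541 = 9.8614
Stratum 2 (Site B): n = 654; a·d/n = 33·375/654 = 18.9220; b·c/n = 205·41/654 = 12.8517
Stratum 3 (Site C): n = 509; a·d/n = 263·116/509 = 59.9371; b·c/n = 49·81/509 = 7.7976
OR_MH = (24.6543 + 18.9220 + 59.9371) / (9.8614 + 12.8517 + 7.7976) = 103.5135 / 30.5107 = 3.39270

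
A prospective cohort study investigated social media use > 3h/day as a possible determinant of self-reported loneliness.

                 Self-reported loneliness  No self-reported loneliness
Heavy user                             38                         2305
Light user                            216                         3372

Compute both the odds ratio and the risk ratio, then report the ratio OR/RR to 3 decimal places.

0.955

Cells: a = 38, b = 2305, c = 216, d = 3372.
OR = (38·3372)/(2305·216) = 128136/497880 = 0.25736
Risk in exposed = 38/2343 = 0.01622; risk in unexposed = 216/3588 = 0.06020; RR = 0.26941
OR/RR = 0.25736 / 0.26941 = 0.95529
The outcome is rare in both groups, so OR ≈ RR (ratio near 1).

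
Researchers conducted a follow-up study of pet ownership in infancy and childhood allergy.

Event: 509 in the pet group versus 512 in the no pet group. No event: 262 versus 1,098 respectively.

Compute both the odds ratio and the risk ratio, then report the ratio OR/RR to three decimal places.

2.007

From the description: a = 509, b = 262, c = 512, d = 1098.
OR = (509·1098)/(262·512) = 558882/134144 = 4.16628
Risk in exposed = 509/771 = 0.66018; risk in unexposed = 512/1610 = 0.31801; RR = 2.07596
OR/RR = 4.16628 / 2.07596 = 2.00692
The outcome is not rare, so the OR lies further from 1 than the RR.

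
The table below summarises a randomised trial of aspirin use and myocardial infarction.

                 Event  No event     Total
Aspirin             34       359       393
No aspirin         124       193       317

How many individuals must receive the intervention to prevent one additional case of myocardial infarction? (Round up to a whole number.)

Risk in treated group = 34/393 = 0.08651; risk in control = 124/317 = 0.39117.
Absolute risk reduction = 0.39117 − 0.08651 = 0.30465
NNT = 1 / ARR = 1 / 0.30465 = 3.282 → round up → 4

4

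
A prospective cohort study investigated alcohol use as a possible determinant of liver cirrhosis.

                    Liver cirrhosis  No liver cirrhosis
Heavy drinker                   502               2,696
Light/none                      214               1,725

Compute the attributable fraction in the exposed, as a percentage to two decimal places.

29.69

Cells: a = 502, b = 2696, c = 214, d = 1725.
Risk in exposed = 502/3198 = 0.15697; risk in unexposed = 214/1939 = 0.11037.
RR = 0.15697/0.11037 = 1.42229
AR% = (RR − 1)/RR × 100 = (1.42229 − 1)/1.42229 × 100 = 29.6910%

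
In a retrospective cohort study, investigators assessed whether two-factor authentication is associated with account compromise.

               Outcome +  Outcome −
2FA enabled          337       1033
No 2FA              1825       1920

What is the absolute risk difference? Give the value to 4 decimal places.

-0.2413

Cells: a = 337, b = 1033, c = 1825, d = 1920.
Risk in exposed = 337/1370 = 0.245985; risk in unexposed = 1825/3745 = 0.487316.
Risk difference = 0.245985 − 0.487316 = -0.241331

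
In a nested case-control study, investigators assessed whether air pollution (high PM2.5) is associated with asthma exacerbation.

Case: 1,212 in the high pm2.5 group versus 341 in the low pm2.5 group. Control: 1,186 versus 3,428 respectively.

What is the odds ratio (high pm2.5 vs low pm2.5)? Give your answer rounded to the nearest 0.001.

10.273

From the description: a = 1212, b = 1186, c = 341, d = 3428.
OR = (a·d)/(b·c) = (1212 × 3428) / (1186 × 341) = 4154736 / 404426 = 10.27317
The odds of asthma exacerbation are about 10.27 times as high in the high pm2.5 group.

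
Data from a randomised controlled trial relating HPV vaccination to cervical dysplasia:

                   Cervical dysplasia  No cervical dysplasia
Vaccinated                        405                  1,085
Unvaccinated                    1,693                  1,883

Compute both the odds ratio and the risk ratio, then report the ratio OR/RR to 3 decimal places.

Cells: a = 405, b = 1085, c = 1693, d = 1883.
OR = (405·1883)/(1085·1693) = 762615/1836905 = 0.41516
Risk in exposed = 405/1490 = 0.27181; risk in unexposed = 1693/3576 = 0.47343; RR = 0.57413
OR/RR = 0.41516 / 0.57413 = 0.72312
The outcome is not rare, so the OR lies further from 1 than the RR.

0.723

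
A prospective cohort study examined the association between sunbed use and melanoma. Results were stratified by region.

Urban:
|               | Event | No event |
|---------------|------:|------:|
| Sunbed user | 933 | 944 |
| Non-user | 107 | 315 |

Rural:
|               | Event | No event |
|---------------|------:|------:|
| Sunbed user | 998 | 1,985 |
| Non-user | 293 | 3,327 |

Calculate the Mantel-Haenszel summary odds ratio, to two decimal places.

4.78

OR_MH = Σ(aᵢdᵢ/nᵢ) / Σ(bᵢcᵢ/nᵢ), where nᵢ is the stratum total.
Stratum 1 (Urban): n = 2299; a·d/n = 933·315/2299 = 127.8360; b·c/n = 944·107/2299 = 43.9356
Stratum 2 (Rural): n = 6603; a·d/n = 998·3327/6603 = 502.8542; b·c/n = 1985·293/6603 = 88.0819
OR_MH = (127.8360 + 502.8542) / (43.9356 + 88.0819) = 630.6902 / 132.0176 = 4.77732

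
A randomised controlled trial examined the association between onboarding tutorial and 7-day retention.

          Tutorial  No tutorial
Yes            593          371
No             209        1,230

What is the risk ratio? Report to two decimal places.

3.19

Reading the table with exposure as columns: a = 593 (Tutorial, case), b = 209 (Tutorial, non-case), c = 371 (No tutorial, case), d = 1230.
Risk in exposed = 593/802 = 0.73940; risk in unexposed = 371/1601 = 0.23173.
RR = 0.73940 / 0.23173 = 3.19079
The risk among the exposed is 3.19 times that among the unexposed.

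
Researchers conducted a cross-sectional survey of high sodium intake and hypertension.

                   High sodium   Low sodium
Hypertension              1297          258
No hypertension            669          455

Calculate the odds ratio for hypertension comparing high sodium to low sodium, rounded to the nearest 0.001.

3.419

Reading the table with exposure as columns: a = 1297 (High sodium, case), b = 669 (High sodium, non-case), c = 258 (Low sodium, case), d = 455.
OR = (a·d)/(b·c) = (1297 × 455) / (669 × 258) = 590135 / 172602 = 3.41905
The odds of hypertension are about 3.42 times as high in the high sodium group.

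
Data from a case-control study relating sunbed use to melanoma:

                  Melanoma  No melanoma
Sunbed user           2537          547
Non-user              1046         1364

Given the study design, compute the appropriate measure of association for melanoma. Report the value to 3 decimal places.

Cells: a = 2537, b = 547, c = 1046, d = 1364.
This is a case-control study: participants were sampled on outcome status, so risks in the source population cannot be estimated directly — relative risk is not valid here. The odds ratio is the appropriate measure.
OR = (a·d)/(b·c) = (2537 × 1364) / (547 × 1046) = 3460468 / 572162 = 6.04806

6.048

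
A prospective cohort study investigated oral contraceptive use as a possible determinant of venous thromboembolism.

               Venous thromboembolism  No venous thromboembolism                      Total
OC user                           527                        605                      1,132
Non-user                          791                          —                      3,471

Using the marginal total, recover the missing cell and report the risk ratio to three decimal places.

2.043

The missing cell is in the unexposed row: 3471 − 791 = 2680.
So a = 527, b = 605, c = 791, d = 2680.
RR = [a/(a+b)] / [c/(c+d)] = (527/1132) / (791/3471) = 0.46555/0.22789 = 2.04288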